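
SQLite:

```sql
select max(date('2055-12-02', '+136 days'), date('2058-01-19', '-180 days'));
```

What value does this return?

2057-07-23

date('2055-12-02', '+136 days') → 2056-04-16.
date('2058-01-19', '-180 days') → 2057-07-23.
Later of the two is 2057-07-23.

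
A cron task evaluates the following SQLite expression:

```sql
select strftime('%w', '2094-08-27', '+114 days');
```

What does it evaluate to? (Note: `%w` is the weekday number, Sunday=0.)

0

First apply '+114 days': 2094-08-27 → 2094-12-19.
2094-12-19 is a Sunday; with Sunday=0 that is 0.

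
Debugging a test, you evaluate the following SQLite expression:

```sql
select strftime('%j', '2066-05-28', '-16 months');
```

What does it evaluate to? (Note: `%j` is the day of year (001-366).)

028

First apply '-16 months': 2066-05-28 → 2065-01-28.
Day-of-year for 2065-01-28: days since 2065-01-01 inclusive = 28, zero-padded to 028.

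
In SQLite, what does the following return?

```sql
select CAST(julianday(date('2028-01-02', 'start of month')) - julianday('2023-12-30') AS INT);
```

`start of month` rewinds 2028-01-02 to 2028-01-01.
1 day remains in December 2023 after the 30th (31 − 30).
Full months from January 2024 through December 2027 contribute their day counts.
Then 1 day into January 2028.
Total: 1 + 31 + 29 + 31 + 30 + 31 + 30 + 31 + 31 + 30 + 31 + 30 + 31 + 31 + 28 + 31 + 30 + 31 + 30 + 31 + 31 + 30 + 31 + 30 + 31 + 31 + 28 + 31 + 30 + 31 + 30 + 31 + 31 + 30 + 31 + 30 + 31 + 31 + 28 + 31 + 30 + 31 + 30 + 31 + 31 + 30 + 31 + 30 + 31 + 1 = 1463.

1463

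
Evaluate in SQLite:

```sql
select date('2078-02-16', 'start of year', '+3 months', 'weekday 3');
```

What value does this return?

`start of year` rewinds 2078-02-16 to 2078-01-01.
Adding +3 months to 2078-01-01 gives 2078-04-01.
`weekday 3` advances to the next Wednesday; 2078-04-01 is a Friday, so it moves forward to 2078-04-06.

2078-04-06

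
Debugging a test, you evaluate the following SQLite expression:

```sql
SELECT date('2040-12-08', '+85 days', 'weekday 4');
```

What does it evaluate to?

2041-03-07

Applying '+85 days' to 2040-12-08: counting 85 days forward gives 2041-03-03.
`weekday 4` advances to the next Thursday; 2041-03-03 is a Sunday, so it moves forward to 2041-03-07.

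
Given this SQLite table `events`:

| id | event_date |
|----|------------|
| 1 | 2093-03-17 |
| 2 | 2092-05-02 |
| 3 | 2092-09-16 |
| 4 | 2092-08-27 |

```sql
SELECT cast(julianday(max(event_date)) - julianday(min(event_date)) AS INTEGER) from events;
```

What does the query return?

MIN = 2092-05-02, MAX = 2093-03-17.
29 days remain in May 2092 after the 2nd (31 − 2).
Full months from June 2092 through February 2093 contribute their day counts.
Then 17 days into March 2093.
Total: 29 + 30 + 31 + 31 + 30 + 31 + 30 + 31 + 31 + 28 + 17 = 319.

319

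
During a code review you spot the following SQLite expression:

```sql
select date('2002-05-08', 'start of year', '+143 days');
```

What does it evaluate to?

`start of year` rewinds 2002-05-08 to 2002-01-01.
Applying '+143 days' to 2002-01-01: counting 143 days forward gives 2002-05-24.

2002-05-24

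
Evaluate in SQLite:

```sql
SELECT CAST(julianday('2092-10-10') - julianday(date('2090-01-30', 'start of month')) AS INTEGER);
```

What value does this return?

1013

`start of month` rewinds 2090-01-30 to 2090-01-01.
30 days remain in January 2090 after the 1st (31 − 1).
Full months from February 2090 through September 2092 contribute their day counts.
Then 10 days into October 2092.
Total: 30 + 28 + 31 + 30 + 31 + 30 + 31 + 31 + 30 + 31 + 30 + 31 + 31 + 28 + 31 + 30 + 31 + 30 + 31 + 31 + 30 + 31 + 30 + 31 + 31 + 29 + 31 + 30 + 31 + 30 + 31 + 31 + 30 + 10 = 1013.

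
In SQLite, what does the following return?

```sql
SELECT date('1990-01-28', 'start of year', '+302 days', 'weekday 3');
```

`start of year` rewinds 1990-01-28 to 1990-01-01.
Applying '+302 days' to 1990-01-01: counting 302 days forward gives 1990-10-30.
`weekday 3` advances to the next Wednesday; 1990-10-30 is a Tuesday, so it moves forward to 1990-10-31.

1990-10-31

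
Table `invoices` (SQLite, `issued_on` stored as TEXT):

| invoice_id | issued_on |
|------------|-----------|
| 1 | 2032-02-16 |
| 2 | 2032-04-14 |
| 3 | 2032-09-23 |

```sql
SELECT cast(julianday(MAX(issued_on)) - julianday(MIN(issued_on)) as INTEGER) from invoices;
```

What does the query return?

220

MIN = 2032-02-16, MAX = 2032-09-23.
13 days remain in February 2032 after the 16th (29 − 16).
Full months from March 2032 through August 2032 contribute their day counts.
Then 23 days into September 2032.
Total: 13 + 31 + 30 + 31 + 30 + 31 + 31 + 23 = 220.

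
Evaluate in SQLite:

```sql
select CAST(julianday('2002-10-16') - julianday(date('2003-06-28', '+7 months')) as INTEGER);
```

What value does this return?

-469

Adding +7 months to 2003-06-28 gives 2004-01-28.
15 days remain in October 2002 after the 16th (31 − 16).
Full months from November 2002 through December 2003 contribute their day counts.
Then 28 days into January 2004.
Total: 15 + 30 + 31 + 31 + 28 + 31 + 30 + 31 + 30 + 31 + 31 + 30 + 31 + 30 + 31 + 28 = 469.
The subtraction is earlier − later, so the result is −469 → -469.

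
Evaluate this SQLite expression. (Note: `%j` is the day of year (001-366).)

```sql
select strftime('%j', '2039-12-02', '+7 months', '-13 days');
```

171

First apply '+7 months', '-13 days': 2039-12-02 → 2040-06-19.
Day-of-year for 2040-06-19: days since 2040-01-01 inclusive = 171, zero-padded to 171.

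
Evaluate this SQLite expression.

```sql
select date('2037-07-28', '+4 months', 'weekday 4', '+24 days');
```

2037-12-27

Adding +4 months to 2037-07-28 gives 2037-11-28.
`weekday 4` advances to the next Thursday; 2037-11-28 is a Saturday, so it moves forward to 2037-12-03.
Advancing 24 more days within December lands on 2037-12-27.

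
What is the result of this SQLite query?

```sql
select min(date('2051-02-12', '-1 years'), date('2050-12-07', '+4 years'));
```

2050-02-12

date('2051-02-12', '-1 years') → 2050-02-12.
date('2050-12-07', '+4 years') → 2054-12-07.
Earlier of the two is 2050-02-12.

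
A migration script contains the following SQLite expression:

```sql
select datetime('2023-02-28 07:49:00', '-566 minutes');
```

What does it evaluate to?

566 minutes = 9h 26m; -566 minutes from 2023-02-28 07:49:00 is 2023-02-27 22:23:00 (crosses midnight).

2023-02-27 22:23:00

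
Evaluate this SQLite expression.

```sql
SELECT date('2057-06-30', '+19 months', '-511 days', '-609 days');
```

Adding +19 months to 2057-06-30 gives 2059-01-30.
Applying '-511 days' to 2059-01-30: counting 511 days back gives 2057-09-06.
Applying '-609 days' to 2057-09-06: counting 609 days back gives 2056-01-06.

2056-01-06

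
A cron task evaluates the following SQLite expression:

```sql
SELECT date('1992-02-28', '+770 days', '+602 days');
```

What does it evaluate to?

Applying '+770 days' to 1992-02-28: counting 770 days forward gives 1994-04-08.
Applying '+602 days' to 1994-04-08: counting 602 days forward gives 1995-12-01.

1995-12-01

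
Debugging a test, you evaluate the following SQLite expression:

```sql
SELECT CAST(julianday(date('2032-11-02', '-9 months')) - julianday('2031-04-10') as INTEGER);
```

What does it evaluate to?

Adding -9 months to 2032-11-02 gives 2032-02-02.
20 days remain in April 2031 after the 10th (30 − 10).
Full months from May 2031 through January 2032 contribute their day counts.
Then 2 days into February 2032.
Total: 20 + 31 + 30 + 31 + 31 + 30 + 31 + 30 + 31 + 31 + 2 = 298.

298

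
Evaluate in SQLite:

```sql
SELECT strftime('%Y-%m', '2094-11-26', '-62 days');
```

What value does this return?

First apply '-62 days': 2094-11-26 → 2094-09-25.
`%Y-%m` extracts the year-month: 2094-09.

2094-09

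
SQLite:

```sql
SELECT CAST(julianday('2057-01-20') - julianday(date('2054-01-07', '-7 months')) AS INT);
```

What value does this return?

1323

Adding -7 months to 2054-01-07 gives 2053-06-07.
23 days remain in June 2053 after the 7th (30 − 7).
Full months from July 2053 through December 2056 contribute their day counts.
Then 20 days into January 2057.
Total: 23 + 31 + 31 + 30 + 31 + 30 + 31 + 31 + 28 + 31 + 30 + 31 + 30 + 31 + 31 + 30 + 31 + 30 + 31 + 31 + 28 + 31 + 30 + 31 + 30 + 31 + 31 + 30 + 31 + 30 + 31 + 31 + 29 + 31 + 30 + 31 + 30 + 31 + 31 + 30 + 31 + 30 + 31 + 20 = 1323.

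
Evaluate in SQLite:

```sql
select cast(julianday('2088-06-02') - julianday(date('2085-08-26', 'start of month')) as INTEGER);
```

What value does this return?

`start of month` rewinds 2085-08-26 to 2085-08-01.
30 days remain in August 2085 after the 1st (31 − 1).
Full months from September 2085 through May 2088 contribute their day counts.
Then 2 days into June 2088.
Total: 30 + 30 + 31 + 30 + 31 + 31 + 28 + 31 + 30 + 31 + 30 + 31 + 31 + 30 + 31 + 30 + 31 + 31 + 28 + 31 + 30 + 31 + 30 + 31 + 31 + 30 + 31 + 30 + 31 + 31 + 29 + 31 + 30 + 31 + 2 = 1036.

1036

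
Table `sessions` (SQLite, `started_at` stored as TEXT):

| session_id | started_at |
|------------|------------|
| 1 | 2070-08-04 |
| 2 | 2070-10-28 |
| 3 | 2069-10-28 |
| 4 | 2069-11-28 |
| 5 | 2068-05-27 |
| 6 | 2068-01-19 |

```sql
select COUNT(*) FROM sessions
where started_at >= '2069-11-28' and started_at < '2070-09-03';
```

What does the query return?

2

Rows in [2069-11-28, 2070-09-03): 2070-08-04, 2069-11-28 → 2 rows.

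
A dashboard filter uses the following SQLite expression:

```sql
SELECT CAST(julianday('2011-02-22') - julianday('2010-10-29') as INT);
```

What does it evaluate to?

2 days remain in October 2010 after the 29th (31 − 29).
November 2010: 30 days.
December 2010: 31 days.
January 2011: 31 days.
Then 22 days into February 2011.
Total: 2 + 30 + 31 + 31 + 22 = 116.

116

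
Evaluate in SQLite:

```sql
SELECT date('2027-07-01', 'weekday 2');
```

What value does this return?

`weekday 2` advances to the next Tuesday; 2027-07-01 is a Thursday, so it moves forward to 2027-07-06.

2027-07-06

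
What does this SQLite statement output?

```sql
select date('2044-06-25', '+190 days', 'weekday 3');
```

Applying '+190 days' to 2044-06-25: counting 190 days forward gives 2045-01-01.
`weekday 3` advances to the next Wednesday; 2045-01-01 is a Sunday, so it moves forward to 2045-01-04.

2045-01-04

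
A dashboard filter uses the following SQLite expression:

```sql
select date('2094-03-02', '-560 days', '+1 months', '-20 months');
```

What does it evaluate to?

Applying '-560 days' to 2094-03-02: counting 560 days back gives 2092-08-19.
Adding +1 month to 2092-08-19 gives 2092-09-19.
Adding -20 months to 2092-09-19 gives 2091-01-19.

2091-01-19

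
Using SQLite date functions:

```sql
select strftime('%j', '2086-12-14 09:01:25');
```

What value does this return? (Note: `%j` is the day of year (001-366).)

348

Day-of-year for 2086-12-14: days since 2086-01-01 inclusive = 348, zero-padded to 348.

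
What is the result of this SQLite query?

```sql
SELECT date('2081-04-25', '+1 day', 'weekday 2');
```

Advancing 1 more day within April lands on 2081-04-26.
`weekday 2` advances to the next Tuesday; 2081-04-26 is a Saturday, so it moves forward to 2081-04-29.

2081-04-29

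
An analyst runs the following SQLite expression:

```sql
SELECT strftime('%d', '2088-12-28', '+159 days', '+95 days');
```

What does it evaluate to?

08

First apply '+159 days', '+95 days': 2088-12-28 → 2089-09-08.
`%d` extracts the 2-digit day of month: 08.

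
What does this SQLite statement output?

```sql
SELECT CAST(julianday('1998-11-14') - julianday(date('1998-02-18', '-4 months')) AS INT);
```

392

Adding -4 months to 1998-02-18 gives 1997-10-18.
13 days remain in October 1997 after the 18th (31 − 18).
Full months from November 1997 through October 1998 contribute their day counts.
Then 14 days into November 1998.
Total: 13 + 30 + 31 + 31 + 28 + 31 + 30 + 31 + 30 + 31 + 31 + 30 + 31 + 14 = 392.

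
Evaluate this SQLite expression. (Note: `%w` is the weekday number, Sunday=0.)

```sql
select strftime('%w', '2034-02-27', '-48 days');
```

First apply '-48 days': 2034-02-27 → 2034-01-10.
2034-01-10 is a Tuesday; with Sunday=0 that is 2.

2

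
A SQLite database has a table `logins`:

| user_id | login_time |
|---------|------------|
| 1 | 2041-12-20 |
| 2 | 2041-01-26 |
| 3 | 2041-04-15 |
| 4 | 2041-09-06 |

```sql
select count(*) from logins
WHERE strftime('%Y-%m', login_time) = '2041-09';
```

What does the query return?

Rows with year-month 2041-09: 2041-09-06 → 1.

1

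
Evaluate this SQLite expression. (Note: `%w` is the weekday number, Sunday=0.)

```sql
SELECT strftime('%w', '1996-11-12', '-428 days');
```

First apply '-428 days': 1996-11-12 → 1995-09-11.
1995-09-11 is a Monday; with Sunday=0 that is 1.

1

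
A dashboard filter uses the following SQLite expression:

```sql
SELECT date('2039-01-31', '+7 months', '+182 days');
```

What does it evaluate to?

2040-02-29

Adding +7 months to 2039-01-31 gives 2039-08-31.
Applying '+182 days' to 2039-08-31: counting 182 days forward gives 2040-02-29.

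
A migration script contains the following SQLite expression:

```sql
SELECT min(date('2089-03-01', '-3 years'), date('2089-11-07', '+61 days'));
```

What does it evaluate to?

date('2089-03-01', '-3 years') → 2086-03-01.
date('2089-11-07', '+61 days') → 2090-01-07.
Earlier of the two is 2086-03-01.

2086-03-01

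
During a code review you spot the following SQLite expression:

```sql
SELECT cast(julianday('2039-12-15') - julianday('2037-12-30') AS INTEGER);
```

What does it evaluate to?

715

1 day remains in December 2037 after the 30th (31 − 30).
Full months from January 2038 through November 2039 contribute their day counts.
Then 15 days into December 2039.
Total: 1 + 31 + 28 + 31 + 30 + 31 + 30 + 31 + 31 + 30 + 31 + 30 + 31 + 31 + 28 + 31 + 30 + 31 + 30 + 31 + 31 + 30 + 31 + 30 + 15 = 715.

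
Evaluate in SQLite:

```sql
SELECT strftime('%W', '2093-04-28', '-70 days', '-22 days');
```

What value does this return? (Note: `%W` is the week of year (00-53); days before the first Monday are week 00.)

First apply '-70 days', '-22 days': 2093-04-28 → 2093-01-26.
2093-01-26 is a Monday. SQLite's %W counts Mondays since the year started; the result is 04.

04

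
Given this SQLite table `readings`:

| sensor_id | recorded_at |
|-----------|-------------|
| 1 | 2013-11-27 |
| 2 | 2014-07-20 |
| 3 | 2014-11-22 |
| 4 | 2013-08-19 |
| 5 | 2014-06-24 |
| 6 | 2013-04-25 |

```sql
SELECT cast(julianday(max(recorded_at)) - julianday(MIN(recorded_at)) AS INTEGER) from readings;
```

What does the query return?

576

MIN = 2013-04-25, MAX = 2014-11-22.
5 days remain in April 2013 after the 25th (30 − 25).
Full months from May 2013 through October 2014 contribute their day counts.
Then 22 days into November 2014.
Total: 5 + 31 + 30 + 31 + 31 + 30 + 31 + 30 + 31 + 31 + 28 + 31 + 30 + 31 + 30 + 31 + 31 + 30 + 31 + 22 = 576.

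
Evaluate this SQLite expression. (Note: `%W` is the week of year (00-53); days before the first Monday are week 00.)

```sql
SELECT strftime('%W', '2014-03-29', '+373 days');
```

14

First apply '+373 days': 2014-03-29 → 2015-04-06.
2015-04-06 is a Monday. SQLite's %W counts Mondays since the year started; the result is 14.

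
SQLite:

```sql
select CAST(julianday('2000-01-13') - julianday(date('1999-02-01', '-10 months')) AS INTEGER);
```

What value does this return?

652

Adding -10 months to 1999-02-01 gives 1998-04-01.
29 days remain in April 1998 after the 1st (30 − 1).
Full months from May 1998 through December 1999 contribute their day counts.
Then 13 days into January 2000.
Total: 29 + 31 + 30 + 31 + 31 + 30 + 31 + 30 + 31 + 31 + 28 + 31 + 30 + 31 + 30 + 31 + 31 + 30 + 31 + 30 + 31 + 13 = 652.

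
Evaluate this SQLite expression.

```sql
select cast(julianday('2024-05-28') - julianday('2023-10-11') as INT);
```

20 days remain in October 2023 after the 11th (31 − 11).
Full months from November 2023 through April 2024 contribute their day counts.
Then 28 days into May 2024.
Total: 20 + 30 + 31 + 31 + 29 + 31 + 30 + 28 = 230.

230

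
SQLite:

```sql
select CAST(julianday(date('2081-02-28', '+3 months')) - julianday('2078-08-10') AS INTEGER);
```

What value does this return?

1022

Adding +3 months to 2081-02-28 gives 2081-05-28.
21 days remain in August 2078 after the 10th (31 − 10).
Full months from September 2078 through April 2081 contribute their day counts.
Then 28 days into May 2081.
Total: 21 + 30 + 31 + 30 + 31 + 31 + 28 + 31 + 30 + 31 + 30 + 31 + 31 + 30 + 31 + 30 + 31 + 31 + 29 + 31 + 30 + 31 + 30 + 31 + 31 + 30 + 31 + 30 + 31 + 31 + 28 + 31 + 30 + 28 = 1022.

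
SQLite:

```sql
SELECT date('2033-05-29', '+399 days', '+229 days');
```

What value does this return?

Applying '+399 days' to 2033-05-29: counting 399 days forward gives 2034-07-02.
Applying '+229 days' to 2034-07-02: counting 229 days forward gives 2035-02-16.

2035-02-16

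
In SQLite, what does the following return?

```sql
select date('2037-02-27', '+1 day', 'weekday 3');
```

2037-03-04

Advancing 1 more day within February lands on 2037-02-28.
`weekday 3` advances to the next Wednesday; 2037-02-28 is a Saturday, so it moves forward to 2037-03-04.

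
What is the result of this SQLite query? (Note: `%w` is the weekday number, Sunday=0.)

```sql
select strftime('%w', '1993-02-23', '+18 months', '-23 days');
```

First apply '+18 months', '-23 days': 1993-02-23 → 1994-07-31.
1994-07-31 is a Sunday; with Sunday=0 that is 0.

0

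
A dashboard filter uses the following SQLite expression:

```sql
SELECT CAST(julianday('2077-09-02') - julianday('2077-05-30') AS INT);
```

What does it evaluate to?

1 day remains in May 2077 after the 30th (31 − 30).
June 2077: 30 days.
July 2077: 31 days.
August 2077: 31 days.
Then 2 days into September 2077.
Total: 1 + 30 + 31 + 31 + 2 = 95.

95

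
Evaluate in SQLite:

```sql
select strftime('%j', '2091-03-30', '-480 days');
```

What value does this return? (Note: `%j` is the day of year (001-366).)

339

First apply '-480 days': 2091-03-30 → 2089-12-05.
Day-of-year for 2089-12-05: days since 2089-01-01 inclusive = 339, zero-padded to 339.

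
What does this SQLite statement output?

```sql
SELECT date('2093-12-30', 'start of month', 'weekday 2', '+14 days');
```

`start of month` rewinds 2093-12-30 to 2093-12-01.
`weekday 2` advances to the next Tuesday; 2093-12-01 is already a Tuesday, so it stays at 2093-12-01.
Advancing 14 more days within December lands on 2093-12-15.

2093-12-15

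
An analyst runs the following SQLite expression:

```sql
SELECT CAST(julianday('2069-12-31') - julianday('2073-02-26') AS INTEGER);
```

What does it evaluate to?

-1153

0 days remain in December 2069 after the 31st (31 − 31).
Full months from January 2070 through January 2073 contribute their day counts.
Then 26 days into February 2073.
Total: 0 + 31 + 28 + 31 + 30 + 31 + 30 + 31 + 31 + 30 + 31 + 30 + 31 + 31 + 28 + 31 + 30 + 31 + 30 + 31 + 31 + 30 + 31 + 30 + 31 + 31 + 29 + 31 + 30 + 31 + 30 + 31 + 31 + 30 + 31 + 30 + 31 + 31 + 26 = 1153.
The subtraction is earlier − later, so the result is −1153 → -1153.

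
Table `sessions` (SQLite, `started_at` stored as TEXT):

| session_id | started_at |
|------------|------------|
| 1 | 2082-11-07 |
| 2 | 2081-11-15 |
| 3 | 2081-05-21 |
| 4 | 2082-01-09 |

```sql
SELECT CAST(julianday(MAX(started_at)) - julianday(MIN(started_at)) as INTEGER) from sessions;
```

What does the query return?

MIN = 2081-05-21, MAX = 2082-11-07.
10 days remain in May 2081 after the 21st (31 − 21).
Full months from June 2081 through October 2082 contribute their day counts.
Then 7 days into November 2082.
Total: 10 + 30 + 31 + 31 + 30 + 31 + 30 + 31 + 31 + 28 + 31 + 30 + 31 + 30 + 31 + 31 + 30 + 31 + 7 = 535.

535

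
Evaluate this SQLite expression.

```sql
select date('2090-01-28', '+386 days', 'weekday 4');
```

Applying '+386 days' to 2090-01-28: counting 386 days forward gives 2091-02-18.
`weekday 4` advances to the next Thursday; 2091-02-18 is a Sunday, so it moves forward to 2091-02-22.

2091-02-22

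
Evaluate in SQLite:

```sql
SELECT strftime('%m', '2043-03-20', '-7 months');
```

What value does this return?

First apply '-7 months': 2043-03-20 → 2042-08-20.
`%m` extracts the 2-digit month (01-12): 08.

08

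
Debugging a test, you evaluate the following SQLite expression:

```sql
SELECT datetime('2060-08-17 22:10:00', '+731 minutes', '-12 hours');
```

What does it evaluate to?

2060-08-17 22:21:00

731 minutes = 12h 11m; +731 minutes from 2060-08-17 22:10:00 is 2060-08-18 10:21:00 (crosses midnight).
-12 hours from 2060-08-18 10:21:00 is 2060-08-17 22:21:00 (crosses midnight).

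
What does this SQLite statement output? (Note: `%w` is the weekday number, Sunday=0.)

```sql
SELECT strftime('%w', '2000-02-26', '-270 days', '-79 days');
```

0

First apply '-270 days', '-79 days': 2000-02-26 → 1999-03-14.
1999-03-14 is a Sunday; with Sunday=0 that is 0.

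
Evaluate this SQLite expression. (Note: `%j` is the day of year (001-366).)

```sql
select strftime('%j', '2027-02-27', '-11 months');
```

086

First apply '-11 months': 2027-02-27 → 2026-03-27.
Day-of-year for 2026-03-27: days since 2026-01-01 inclusive = 86, zero-padded to 086.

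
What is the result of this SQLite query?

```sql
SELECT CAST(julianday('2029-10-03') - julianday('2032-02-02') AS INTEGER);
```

28 days remain in October 2029 after the 3rd (31 − 3).
Full months from November 2029 through January 2032 contribute their day counts.
Then 2 days into February 2032.
Total: 28 + 30 + 31 + 31 + 28 + 31 + 30 + 31 + 30 + 31 + 31 + 30 + 31 + 30 + 31 + 31 + 28 + 31 + 30 + 31 + 30 + 31 + 31 + 30 + 31 + 30 + 31 + 31 + 2 = 852.
The subtraction is earlier − later, so the result is −852 → -852.

-852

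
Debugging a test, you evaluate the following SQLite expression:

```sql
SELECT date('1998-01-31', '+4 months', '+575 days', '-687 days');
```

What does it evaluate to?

1998-02-08

Adding +4 months to 1998-01-31 gives 1998-05-31.
Applying '+575 days' to 1998-05-31: counting 575 days forward gives 1999-12-27.
Applying '-687 days' to 1999-12-27: counting 687 days back gives 1998-02-08.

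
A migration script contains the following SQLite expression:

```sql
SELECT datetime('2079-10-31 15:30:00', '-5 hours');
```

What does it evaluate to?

2079-10-31 10:30:00

-5 hours from 2079-10-31 15:30:00 is 2079-10-31 10:30:00.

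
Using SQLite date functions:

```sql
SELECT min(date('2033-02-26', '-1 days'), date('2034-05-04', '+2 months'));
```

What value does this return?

2033-02-25

date('2033-02-26', '-1 days') → 2033-02-25.
date('2034-05-04', '+2 months') → 2034-07-04.
Earlier of the two is 2033-02-25.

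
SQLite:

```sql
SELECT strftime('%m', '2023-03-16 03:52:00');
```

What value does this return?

`%m` extracts the 2-digit month (01-12): 03.

03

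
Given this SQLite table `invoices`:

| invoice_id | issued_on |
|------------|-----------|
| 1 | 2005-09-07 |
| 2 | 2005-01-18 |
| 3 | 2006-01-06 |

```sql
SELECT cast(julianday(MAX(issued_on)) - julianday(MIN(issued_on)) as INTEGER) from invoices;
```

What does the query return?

MIN = 2005-01-18, MAX = 2006-01-06.
13 days remain in January 2005 after the 18th (31 − 18).
Full months from February 2005 through December 2005 contribute their day counts.
Then 6 days into January 2006.
Total: 13 + 28 + 31 + 30 + 31 + 30 + 31 + 31 + 30 + 31 + 30 + 31 + 6 = 353.

353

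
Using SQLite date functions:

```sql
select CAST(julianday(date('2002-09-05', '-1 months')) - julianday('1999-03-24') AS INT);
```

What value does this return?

Adding -1 month to 2002-09-05 gives 2002-08-05.
7 days remain in March 1999 after the 24th (31 − 24).
Full months from April 1999 through July 2002 contribute their day counts.
Then 5 days into August 2002.
Total: 7 + 30 + 31 + 30 + 31 + 31 + 30 + 31 + 30 + 31 + 31 + 29 + 31 + 30 + 31 + 30 + 31 + 31 + 30 + 31 + 30 + 31 + 31 + 28 + 31 + 30 + 31 + 30 + 31 + 31 + 30 + 31 + 30 + 31 + 31 + 28 + 31 + 30 + 31 + 30 + 31 + 5 = 1230.

1230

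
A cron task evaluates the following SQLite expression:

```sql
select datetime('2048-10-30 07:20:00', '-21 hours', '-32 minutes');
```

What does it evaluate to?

2048-10-29 09:48:00

-21 hours from 2048-10-30 07:20:00 is 2048-10-29 10:20:00 (crosses midnight).
-32 minutes from 2048-10-29 10:20:00 is 2048-10-29 09:48:00.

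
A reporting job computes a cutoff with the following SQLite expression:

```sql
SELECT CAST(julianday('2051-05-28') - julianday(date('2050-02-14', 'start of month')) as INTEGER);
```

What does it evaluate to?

481

`start of month` rewinds 2050-02-14 to 2050-02-01.
27 days remain in February 2050 after the 1st (28 − 1).
Full months from March 2050 through April 2051 contribute their day counts.
Then 28 days into May 2051.
Total: 27 + 31 + 30 + 31 + 30 + 31 + 31 + 30 + 31 + 30 + 31 + 31 + 28 + 31 + 30 + 28 = 481.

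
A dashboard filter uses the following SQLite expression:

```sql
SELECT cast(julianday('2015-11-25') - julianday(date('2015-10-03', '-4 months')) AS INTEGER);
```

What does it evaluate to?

Adding -4 months to 2015-10-03 gives 2015-06-03.
27 days remain in June 2015 after the 3rd (30 − 3).
July 2015: 31 days.
August 2015: 31 days.
September 2015: 30 days.
October 2015: 31 days.
Then 25 days into November 2015.
Total: 27 + 31 + 31 + 30 + 31 + 25 = 175.

175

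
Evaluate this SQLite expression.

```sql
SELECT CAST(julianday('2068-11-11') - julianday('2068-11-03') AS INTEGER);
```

Both dates are in November 2068: 11 − 3 = 8.

8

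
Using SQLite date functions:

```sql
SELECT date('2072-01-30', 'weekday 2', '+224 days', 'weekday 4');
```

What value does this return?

`weekday 2` advances to the next Tuesday; 2072-01-30 is a Saturday, so it moves forward to 2072-02-02.
Applying '+224 days' to 2072-02-02: counting 224 days forward gives 2072-09-13.
`weekday 4` advances to the next Thursday; 2072-09-13 is a Tuesday, so it moves forward to 2072-09-15.

2072-09-15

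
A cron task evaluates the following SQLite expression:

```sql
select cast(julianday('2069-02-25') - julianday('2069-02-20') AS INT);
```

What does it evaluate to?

5

Both dates are in February 2069: 25 − 20 = 5.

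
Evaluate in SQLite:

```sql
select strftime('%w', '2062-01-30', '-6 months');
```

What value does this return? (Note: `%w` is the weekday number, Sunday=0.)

6

First apply '-6 months': 2062-01-30 → 2061-07-30.
2061-07-30 is a Saturday; with Sunday=0 that is 6.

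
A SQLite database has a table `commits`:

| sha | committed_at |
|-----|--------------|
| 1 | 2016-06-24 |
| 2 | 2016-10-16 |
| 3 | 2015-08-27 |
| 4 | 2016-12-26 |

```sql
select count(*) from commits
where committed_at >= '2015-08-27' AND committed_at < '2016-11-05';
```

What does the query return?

3

Rows in [2015-08-27, 2016-11-05): 2016-06-24, 2016-10-16, 2015-08-27 → 3 rows.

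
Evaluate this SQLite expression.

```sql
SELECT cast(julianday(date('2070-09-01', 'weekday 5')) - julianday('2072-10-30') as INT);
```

`weekday 5` advances to the next Friday; 2070-09-01 is a Monday, so it moves forward to 2070-09-05.
25 days remain in September 2070 after the 5th (30 − 5).
Full months from October 2070 through September 2072 contribute their day counts.
Then 30 days into October 2072.
Total: 25 + 31 + 30 + 31 + 31 + 28 + 31 + 30 + 31 + 30 + 31 + 31 + 30 + 31 + 30 + 31 + 31 + 29 + 31 + 30 + 31 + 30 + 31 + 31 + 30 + 30 = 786.
The subtraction is earlier − later, so the result is −786 → -786.

-786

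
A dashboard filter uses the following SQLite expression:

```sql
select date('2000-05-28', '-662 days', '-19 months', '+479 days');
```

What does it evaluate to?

1998-04-29

Applying '-662 days' to 2000-05-28: counting 662 days back gives 1998-08-05.
Adding -19 months to 1998-08-05 gives 1997-01-05.
Applying '+479 days' to 1997-01-05: counting 479 days forward gives 1998-04-29.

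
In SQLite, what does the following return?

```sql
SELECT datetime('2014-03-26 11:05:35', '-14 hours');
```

2014-03-25 21:05:35

-14 hours from 2014-03-26 11:05:35 is 2014-03-25 21:05:35 (crosses midnight).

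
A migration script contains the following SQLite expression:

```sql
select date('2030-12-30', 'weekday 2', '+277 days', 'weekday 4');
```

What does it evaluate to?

`weekday 2` advances to the next Tuesday; 2030-12-30 is a Monday, so it moves forward to 2030-12-31.
Applying '+277 days' to 2030-12-31: counting 277 days forward gives 2031-10-04.
`weekday 4` advances to the next Thursday; 2031-10-04 is a Saturday, so it moves forward to 2031-10-09.

2031-10-09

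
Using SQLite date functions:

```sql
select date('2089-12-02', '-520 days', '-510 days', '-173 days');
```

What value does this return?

Applying '-520 days' to 2089-12-02: counting 520 days back gives 2088-06-30.
Applying '-510 days' to 2088-06-30: counting 510 days back gives 2087-02-06.
Applying '-173 days' to 2087-02-06: counting 173 days back gives 2086-08-17.

2086-08-17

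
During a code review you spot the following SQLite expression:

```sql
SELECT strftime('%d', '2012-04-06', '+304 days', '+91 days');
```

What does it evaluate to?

06

First apply '+304 days', '+91 days': 2012-04-06 → 2013-05-06.
`%d` extracts the 2-digit day of month: 06.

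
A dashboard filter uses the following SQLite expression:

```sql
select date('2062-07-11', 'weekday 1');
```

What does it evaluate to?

`weekday 1` advances to the next Monday; 2062-07-11 is a Tuesday, so it moves forward to 2062-07-17.

2062-07-17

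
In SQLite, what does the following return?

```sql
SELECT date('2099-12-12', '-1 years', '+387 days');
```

Adding -1 year to 2099-12-12 gives 2098-12-12.
Applying '+387 days' to 2098-12-12: counting 387 days forward gives 2100-01-03.

2100-01-03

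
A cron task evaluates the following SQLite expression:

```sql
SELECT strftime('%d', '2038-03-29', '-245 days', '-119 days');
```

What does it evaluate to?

30

First apply '-245 days', '-119 days': 2038-03-29 → 2037-03-30.
`%d` extracts the 2-digit day of month: 30.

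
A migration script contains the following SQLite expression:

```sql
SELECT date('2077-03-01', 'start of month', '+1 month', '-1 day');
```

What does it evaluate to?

`start of month` rewinds 2077-03-01 to 2077-03-01.
Adding +1 month to 2077-03-01 gives 2077-04-01.
Going back 1 day from 2077-04-01 reaches 2077-03-31 (last day of March, 31 days).

2077-03-31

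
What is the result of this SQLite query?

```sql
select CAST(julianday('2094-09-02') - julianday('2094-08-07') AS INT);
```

24 days remain in August 2094 after the 7th (31 − 7).
Then 2 days into September 2094.
Total: 24 + 2 = 26.

26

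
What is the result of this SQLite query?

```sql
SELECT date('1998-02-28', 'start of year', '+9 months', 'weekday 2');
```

`start of year` rewinds 1998-02-28 to 1998-01-01.
Adding +9 months to 1998-01-01 gives 1998-10-01.
`weekday 2` advances to the next Tuesday; 1998-10-01 is a Thursday, so it moves forward to 1998-10-06.

1998-10-06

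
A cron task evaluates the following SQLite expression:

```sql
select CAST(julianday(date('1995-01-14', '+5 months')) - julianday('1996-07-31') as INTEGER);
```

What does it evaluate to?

Adding +5 months to 1995-01-14 gives 1995-06-14.
16 days remain in June 1995 after the 14th (30 − 14).
Full months from July 1995 through June 1996 contribute their day counts.
Then 31 days into July 1996.
Total: 16 + 31 + 31 + 30 + 31 + 30 + 31 + 31 + 29 + 31 + 30 + 31 + 30 + 31 = 413.
The subtraction is earlier − later, so the result is −413 → -413.

-413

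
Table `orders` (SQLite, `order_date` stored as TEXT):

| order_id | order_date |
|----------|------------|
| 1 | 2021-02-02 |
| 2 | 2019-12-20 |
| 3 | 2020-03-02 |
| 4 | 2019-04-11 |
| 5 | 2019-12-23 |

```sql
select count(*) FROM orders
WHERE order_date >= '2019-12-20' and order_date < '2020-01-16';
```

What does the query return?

Rows in [2019-12-20, 2020-01-16): 2019-12-20, 2019-12-23 → 2 rows.

2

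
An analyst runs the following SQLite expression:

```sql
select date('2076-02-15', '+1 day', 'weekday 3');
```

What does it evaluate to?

2076-02-19

Advancing 1 more day within February lands on 2076-02-16.
`weekday 3` advances to the next Wednesday; 2076-02-16 is a Sunday, so it moves forward to 2076-02-19.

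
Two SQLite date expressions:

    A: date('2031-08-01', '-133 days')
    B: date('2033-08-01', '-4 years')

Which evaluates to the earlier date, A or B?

B

A = 2031-03-21.
B = 2029-08-01.
B is earlier.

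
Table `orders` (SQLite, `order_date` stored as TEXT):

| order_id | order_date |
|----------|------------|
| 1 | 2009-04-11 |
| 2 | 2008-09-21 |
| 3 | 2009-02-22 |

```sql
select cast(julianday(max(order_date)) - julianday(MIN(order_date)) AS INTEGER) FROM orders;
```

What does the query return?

202

MIN = 2008-09-21, MAX = 2009-04-11.
9 days remain in September 2008 after the 21st (30 − 21).
Full months from October 2008 through March 2009 contribute their day counts.
Then 11 days into April 2009.
Total: 9 + 31 + 30 + 31 + 31 + 28 + 31 + 11 = 202.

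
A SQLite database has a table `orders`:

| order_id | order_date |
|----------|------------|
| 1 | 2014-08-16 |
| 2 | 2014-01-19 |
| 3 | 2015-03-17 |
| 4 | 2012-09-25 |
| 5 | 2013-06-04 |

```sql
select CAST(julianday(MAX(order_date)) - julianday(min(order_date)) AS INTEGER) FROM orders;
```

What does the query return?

903

MIN = 2012-09-25, MAX = 2015-03-17.
5 days remain in September 2012 after the 25th (30 − 25).
Full months from October 2012 through February 2015 contribute their day counts.
Then 17 days into March 2015.
Total: 5 + 31 + 30 + 31 + 31 + 28 + 31 + 30 + 31 + 30 + 31 + 31 + 30 + 31 + 30 + 31 + 31 + 28 + 31 + 30 + 31 + 30 + 31 + 31 + 30 + 31 + 30 + 31 + 31 + 28 + 17 = 903.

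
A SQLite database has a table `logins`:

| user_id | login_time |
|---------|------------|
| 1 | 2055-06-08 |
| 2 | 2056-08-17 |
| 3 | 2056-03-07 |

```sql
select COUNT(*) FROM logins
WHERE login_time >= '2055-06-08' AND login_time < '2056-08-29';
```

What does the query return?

3

Rows in [2055-06-08, 2056-08-29): 2055-06-08, 2056-08-17, 2056-03-07 → 3 rows.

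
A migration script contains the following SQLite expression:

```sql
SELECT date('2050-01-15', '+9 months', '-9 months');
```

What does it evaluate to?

Adding +9 months to 2050-01-15 gives 2050-10-15.
Adding -9 months to 2050-10-15 gives 2050-01-15.

2050-01-15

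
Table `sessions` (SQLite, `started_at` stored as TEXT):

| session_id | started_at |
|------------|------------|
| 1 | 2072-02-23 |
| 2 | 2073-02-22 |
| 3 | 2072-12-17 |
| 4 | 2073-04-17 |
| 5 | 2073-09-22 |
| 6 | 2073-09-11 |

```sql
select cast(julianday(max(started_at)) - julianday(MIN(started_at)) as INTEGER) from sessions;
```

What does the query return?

577

MIN = 2072-02-23, MAX = 2073-09-22.
6 days remain in February 2072 after the 23rd (29 − 23).
Full months from March 2072 through August 2073 contribute their day counts.
Then 22 days into September 2073.
Total: 6 + 31 + 30 + 31 + 30 + 31 + 31 + 30 + 31 + 30 + 31 + 31 + 28 + 31 + 30 + 31 + 30 + 31 + 31 + 22 = 577.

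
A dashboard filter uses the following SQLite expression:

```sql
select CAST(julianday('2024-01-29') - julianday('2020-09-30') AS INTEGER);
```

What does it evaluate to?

1216

0 days remain in September 2020 after the 30th (30 − 30).
Full months from October 2020 through December 2023 contribute their day counts.
Then 29 days into January 2024.
Total: 0 + 31 + 30 + 31 + 31 + 28 + 31 + 30 + 31 + 30 + 31 + 31 + 30 + 31 + 30 + 31 + 31 + 28 + 31 + 30 + 31 + 30 + 31 + 31 + 30 + 31 + 30 + 31 + 31 + 28 + 31 + 30 + 31 + 30 + 31 + 31 + 30 + 31 + 30 + 31 + 29 = 1216.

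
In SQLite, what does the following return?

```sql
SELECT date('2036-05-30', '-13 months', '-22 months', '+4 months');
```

2033-10-30

Adding -13 months to 2036-05-30 gives 2035-04-30.
Adding -22 months to 2035-04-30 gives 2033-06-30.
Adding +4 months to 2033-06-30 gives 2033-10-30.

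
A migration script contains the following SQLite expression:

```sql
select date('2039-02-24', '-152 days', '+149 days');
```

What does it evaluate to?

Applying '-152 days' to 2039-02-24: counting 152 days back gives 2038-09-25.
Applying '+149 days' to 2038-09-25: counting 149 days forward gives 2039-02-21.

2039-02-21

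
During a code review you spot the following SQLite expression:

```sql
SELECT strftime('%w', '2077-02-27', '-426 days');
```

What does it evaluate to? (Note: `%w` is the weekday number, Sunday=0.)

0

First apply '-426 days': 2077-02-27 → 2075-12-29.
2075-12-29 is a Sunday; with Sunday=0 that is 0.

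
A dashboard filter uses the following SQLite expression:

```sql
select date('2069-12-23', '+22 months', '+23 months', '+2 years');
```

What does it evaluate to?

Adding +22 months to 2069-12-23 gives 2071-10-23.
Adding +23 months to 2071-10-23 gives 2073-09-23.
Adding +2 years to 2073-09-23 gives 2075-09-23.

2075-09-23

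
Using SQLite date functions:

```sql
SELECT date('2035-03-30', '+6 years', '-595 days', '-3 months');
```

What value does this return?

2039-05-13

Adding +6 years to 2035-03-30 gives 2041-03-30.
Applying '-595 days' to 2041-03-30: counting 595 days back gives 2039-08-13.
Adding -3 months to 2039-08-13 gives 2039-05-13.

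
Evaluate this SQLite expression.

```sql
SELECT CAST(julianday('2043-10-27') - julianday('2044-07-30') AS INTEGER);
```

-277

4 days remain in October 2043 after the 27th (31 − 27).
Full months from November 2043 through June 2044 contribute their day counts.
Then 30 days into July 2044.
Total: 4 + 30 + 31 + 31 + 29 + 31 + 30 + 31 + 30 + 30 = 277.
The subtraction is earlier − later, so the result is −277 → -277.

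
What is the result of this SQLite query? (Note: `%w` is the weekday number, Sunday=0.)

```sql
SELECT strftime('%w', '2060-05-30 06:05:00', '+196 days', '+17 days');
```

3

First apply '+196 days', '+17 days': 2060-05-30 06:05:00 → 2060-12-29 06:05:00.
2060-12-29 is a Wednesday; with Sunday=0 that is 3.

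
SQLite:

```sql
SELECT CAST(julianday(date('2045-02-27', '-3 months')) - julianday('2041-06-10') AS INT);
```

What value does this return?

1266

Adding -3 months to 2045-02-27 gives 2044-11-27.
20 days remain in June 2041 after the 10th (30 − 10).
Full months from July 2041 through October 2044 contribute their day counts.
Then 27 days into November 2044.
Total: 20 + 31 + 31 + 30 + 31 + 30 + 31 + 31 + 28 + 31 + 30 + 31 + 30 + 31 + 31 + 30 + 31 + 30 + 31 + 31 + 28 + 31 + 30 + 31 + 30 + 31 + 31 + 30 + 31 + 30 + 31 + 31 + 29 + 31 + 30 + 31 + 30 + 31 + 31 + 30 + 31 + 27 = 1266.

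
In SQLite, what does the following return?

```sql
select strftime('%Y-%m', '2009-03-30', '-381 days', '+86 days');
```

2008-06

First apply '-381 days', '+86 days': 2009-03-30 → 2008-06-08.
`%Y-%m` extracts the year-month: 2008-06.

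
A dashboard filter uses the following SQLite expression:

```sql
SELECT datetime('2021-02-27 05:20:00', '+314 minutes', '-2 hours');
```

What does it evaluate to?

2021-02-27 08:34:00

314 minutes = 5h 14m; +314 minutes from 2021-02-27 05:20:00 is 2021-02-27 10:34:00.
-2 hours from 2021-02-27 10:34:00 is 2021-02-27 08:34:00.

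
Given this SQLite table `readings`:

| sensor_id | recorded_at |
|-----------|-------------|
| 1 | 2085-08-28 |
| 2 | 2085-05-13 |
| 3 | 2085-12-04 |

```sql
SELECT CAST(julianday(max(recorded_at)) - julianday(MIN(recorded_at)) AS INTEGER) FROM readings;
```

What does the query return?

MIN = 2085-05-13, MAX = 2085-12-04.
18 days remain in May 2085 after the 13th (31 − 13).
Full months from June 2085 through November 2085 contribute their day counts.
Then 4 days into December 2085.
Total: 18 + 30 + 31 + 31 + 30 + 31 + 30 + 4 = 205.

205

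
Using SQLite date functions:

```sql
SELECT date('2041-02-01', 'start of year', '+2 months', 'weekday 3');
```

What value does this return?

2041-03-06

`start of year` rewinds 2041-02-01 to 2041-01-01.
Adding +2 months to 2041-01-01 gives 2041-03-01.
`weekday 3` advances to the next Wednesday; 2041-03-01 is a Friday, so it moves forward to 2041-03-06.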